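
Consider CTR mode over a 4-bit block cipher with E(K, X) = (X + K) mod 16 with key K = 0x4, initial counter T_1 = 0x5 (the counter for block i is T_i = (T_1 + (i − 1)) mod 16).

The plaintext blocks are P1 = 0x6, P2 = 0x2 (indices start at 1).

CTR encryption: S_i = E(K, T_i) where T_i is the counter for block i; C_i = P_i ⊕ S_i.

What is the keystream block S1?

0x9

C1: T = 0x5, S = E(K, T) = 0x9; 0x6 ⊕ 0x9 = 0xF.
So S1 = 0x9.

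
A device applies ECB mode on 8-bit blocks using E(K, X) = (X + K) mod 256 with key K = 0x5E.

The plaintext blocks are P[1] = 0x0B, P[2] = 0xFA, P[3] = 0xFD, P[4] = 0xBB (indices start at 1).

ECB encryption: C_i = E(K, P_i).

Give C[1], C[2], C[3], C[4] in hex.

C[1] = 0x69, C[2] = 0x58, C[3] = 0x5B, C[4] = 0x19

C[1]: E(K, 0x0B) = 0x69.
C[2]: E(K, 0xFA) = 0x58.
C[3]: E(K, 0xFD) = 0x5B.
C[4]: E(K, 0xBB) = 0x19.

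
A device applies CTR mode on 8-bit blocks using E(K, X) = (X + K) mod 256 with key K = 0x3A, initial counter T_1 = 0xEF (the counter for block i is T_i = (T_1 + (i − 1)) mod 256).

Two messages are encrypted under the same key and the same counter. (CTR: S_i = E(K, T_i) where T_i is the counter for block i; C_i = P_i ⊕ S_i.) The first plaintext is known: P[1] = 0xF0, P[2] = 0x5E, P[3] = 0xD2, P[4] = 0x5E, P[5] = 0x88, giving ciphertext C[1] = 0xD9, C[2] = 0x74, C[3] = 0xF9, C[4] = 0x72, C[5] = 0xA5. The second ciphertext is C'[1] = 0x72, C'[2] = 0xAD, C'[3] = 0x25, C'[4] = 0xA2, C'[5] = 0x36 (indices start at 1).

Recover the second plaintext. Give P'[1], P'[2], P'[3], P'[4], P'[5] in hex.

In CTR with a reused counter, both messages share the same keystream S_i, so C_i ⊕ C'_i = P_i ⊕ P'_i and thus P'_i = P_i ⊕ C_i ⊕ C'_i.
P'[1]: 0xF0 ⊕ 0xD9 ⊕ 0x72 = 0x5B.
P'[2]: 0x5E ⊕ 0x74 ⊕ 0xAD = 0x87.
P'[3]: 0xD2 ⊕ 0xF9 ⊕ 0x25 = 0x0E.
P'[4]: 0x5E ⊕ 0x72 ⊕ 0xA2 = 0x8E.
P'[5]: 0x88 ⊕ 0xA5 ⊕ 0x36 = 0x1B.

P'[1] = 0x5B, P'[2] = 0x87, P'[3] = 0x0E, P'[4] = 0x8E, P'[5] = 0x1B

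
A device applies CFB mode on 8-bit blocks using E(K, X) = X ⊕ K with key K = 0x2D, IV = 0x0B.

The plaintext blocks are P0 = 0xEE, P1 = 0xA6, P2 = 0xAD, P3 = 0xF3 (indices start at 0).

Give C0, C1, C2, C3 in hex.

C0 = 0xC8, C1 = 0x43, C2 = 0xC3, C3 = 0x1D

CFB encryption: C_i = P_i ⊕ E(K, C_{i−1}), with C_{−1} = IV.
C0: E(K, 0x0B) = 0x26; 0xEE ⊕ 0x26 = 0xC8.
C1: E(K, 0xC8) = 0xE5; 0xA6 ⊕ 0xE5 = 0x43.
C2: E(K, 0x43) = 0x6E; 0xAD ⊕ 0x6E = 0xC3.
C3: E(K, 0xC3) = 0xEE; 0xF3 ⊕ 0xEE = 0x1D.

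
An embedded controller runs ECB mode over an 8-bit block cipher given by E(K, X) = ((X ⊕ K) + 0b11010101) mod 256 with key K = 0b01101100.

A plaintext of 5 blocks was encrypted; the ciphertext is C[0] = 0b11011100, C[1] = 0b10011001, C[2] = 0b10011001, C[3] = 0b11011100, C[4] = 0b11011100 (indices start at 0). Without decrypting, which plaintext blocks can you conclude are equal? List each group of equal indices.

P[0] = P[3] = P[4]; P[1] = P[2]

ECB encrypts each block independently with the same key, so equal ciphertext blocks imply equal plaintext blocks.
C[0] = C[3] = C[4] = 0b11011100, so P[0] = P[3] = P[4].
C[1] = C[2] = 0b10011001, so P[1] = P[2].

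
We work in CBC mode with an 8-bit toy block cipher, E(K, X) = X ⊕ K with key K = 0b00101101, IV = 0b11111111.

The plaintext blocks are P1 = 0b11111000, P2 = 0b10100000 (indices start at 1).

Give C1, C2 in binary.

C1 = 0b00101010, C2 = 0b10100111

CBC encryption: C_i = E(K, P_i ⊕ C_{i−1}), with C_{0} = IV.
C1: P1 ⊕ 0b11111111 = 0b00000111; E(K, 0b00000111) = 0b00101010.
C2: P2 ⊕ 0b00101010 = 0b10001010; E(K, 0b10001010) = 0b10100111.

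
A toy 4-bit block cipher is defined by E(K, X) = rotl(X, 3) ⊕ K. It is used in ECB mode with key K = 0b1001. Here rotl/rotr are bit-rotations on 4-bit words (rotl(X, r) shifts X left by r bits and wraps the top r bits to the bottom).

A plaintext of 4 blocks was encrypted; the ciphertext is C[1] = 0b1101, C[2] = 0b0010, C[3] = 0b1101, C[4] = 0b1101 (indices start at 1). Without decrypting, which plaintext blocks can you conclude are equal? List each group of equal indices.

ECB encrypts each block independently with the same key, so equal ciphertext blocks imply equal plaintext blocks.
C[1] = C[3] = C[4] = 0b1101, so P[1] = P[3] = P[4].

P[1] = P[3] = P[4]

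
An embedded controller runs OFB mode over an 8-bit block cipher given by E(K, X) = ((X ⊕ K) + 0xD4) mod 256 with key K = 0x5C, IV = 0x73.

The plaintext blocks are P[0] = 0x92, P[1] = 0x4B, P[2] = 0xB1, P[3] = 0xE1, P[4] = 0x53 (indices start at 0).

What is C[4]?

OFB encryption: S_i = E(K, S_{i−1}) with S_{−1} = IV; C_i = P_i ⊕ S_i.
C[0]: S = E(K, 0x73) = 0x03; 0x92 ⊕ 0x03 = 0x91.
C[1]: S = E(K, 0x03) = 0x33; 0x4B ⊕ 0x33 = 0x78.
C[2]: S = E(K, 0x33) = 0x43; 0xB1 ⊕ 0x43 = 0xF2.
C[3]: S = E(K, 0x43) = 0xF3; 0xE1 ⊕ 0xF3 = 0x12.
C[4]: S = E(K, 0xF3) = 0x83; 0x53 ⊕ 0x83 = 0xD0.

C[4] = 0xD0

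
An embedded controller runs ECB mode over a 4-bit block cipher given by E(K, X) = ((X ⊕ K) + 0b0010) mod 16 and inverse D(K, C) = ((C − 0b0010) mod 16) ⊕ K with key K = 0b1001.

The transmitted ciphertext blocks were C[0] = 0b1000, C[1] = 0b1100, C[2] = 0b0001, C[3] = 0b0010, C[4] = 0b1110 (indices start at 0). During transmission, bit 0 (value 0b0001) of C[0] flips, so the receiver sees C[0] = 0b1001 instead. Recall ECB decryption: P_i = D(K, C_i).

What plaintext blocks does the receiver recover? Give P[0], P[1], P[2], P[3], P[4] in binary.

Only C[0] changed, to 0b1001. In ECB, a change in C_i affects only P_i. Decrypting the received ciphertext:
P[0]: D(K, 0b1001) = 0b1110.
P[1]: D(K, 0b1100) = 0b0011.
P[2]: D(K, 0b0001) = 0b0110.
P[3]: D(K, 0b0010) = 0b1001.
P[4]: D(K, 0b1110) = 0b0101.
Blocks that differ from the original plaintext: P[0].

P[0] = 0b1110, P[1] = 0b0011, P[2] = 0b0110, P[3] = 0b1001, P[4] = 0b0101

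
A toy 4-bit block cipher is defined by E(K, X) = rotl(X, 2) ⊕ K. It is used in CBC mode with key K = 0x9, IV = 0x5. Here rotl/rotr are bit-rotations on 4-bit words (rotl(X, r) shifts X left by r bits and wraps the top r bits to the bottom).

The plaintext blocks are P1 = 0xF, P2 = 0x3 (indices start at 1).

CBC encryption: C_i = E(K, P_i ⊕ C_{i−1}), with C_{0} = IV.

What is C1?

C1 = 0x3

C1: P1 ⊕ 0x5 = 0xA; E(K, 0xA) = 0x3.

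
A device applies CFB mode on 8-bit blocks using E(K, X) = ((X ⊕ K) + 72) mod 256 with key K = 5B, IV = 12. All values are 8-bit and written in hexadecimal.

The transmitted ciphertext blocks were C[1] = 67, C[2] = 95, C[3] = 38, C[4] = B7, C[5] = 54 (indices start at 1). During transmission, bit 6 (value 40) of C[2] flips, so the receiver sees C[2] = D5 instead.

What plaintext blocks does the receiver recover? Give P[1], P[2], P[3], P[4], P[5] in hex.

CFB decryption: P_i = C_i ⊕ E(K, C_{i−1}), with C_{0} = IV.
Only C[2] changed, to D5. In CFB, a change in C_i flips the same bit in P_i and garbles P_{i+1}. Decrypting the received ciphertext:
P[1]: E(K, 12) = BB; 67 ⊕ BB = DC.
P[2]: E(K, 67) = AE; D5 ⊕ AE = 7B.
P[3]: E(K, D5) = 00; 38 ⊕ 00 = 38.
P[4]: E(K, 38) = D5; B7 ⊕ D5 = 62.
P[5]: E(K, B7) = 5E; 54 ⊕ 5E = 0A.
Blocks that differ from the original plaintext: P[2], P[3].

P[1] = DC, P[2] = 7B, P[3] = 38, P[4] = 62, P[5] = 0A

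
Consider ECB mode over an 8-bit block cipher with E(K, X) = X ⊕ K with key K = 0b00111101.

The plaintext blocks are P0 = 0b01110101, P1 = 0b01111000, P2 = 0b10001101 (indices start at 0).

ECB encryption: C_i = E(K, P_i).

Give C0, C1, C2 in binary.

C0 = 0b01001000, C1 = 0b01000101, C2 = 0b10110000

C0: E(K, 0b01110101) = 0b01001000.
C1: E(K, 0b01111000) = 0b01000101.
C2: E(K, 0b10001101) = 0b10110000.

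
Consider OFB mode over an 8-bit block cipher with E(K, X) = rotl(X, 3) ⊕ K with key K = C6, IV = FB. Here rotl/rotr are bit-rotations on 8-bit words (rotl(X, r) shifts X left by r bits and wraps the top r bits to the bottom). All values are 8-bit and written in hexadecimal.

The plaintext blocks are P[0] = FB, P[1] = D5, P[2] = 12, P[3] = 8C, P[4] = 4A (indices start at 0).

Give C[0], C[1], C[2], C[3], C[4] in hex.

OFB encryption: S_i = E(K, S_{i−1}) with S_{−1} = IV; C_i = P_i ⊕ S_i.
C[0]: S = E(K, FB) = 19; FB ⊕ 19 = E2.
C[1]: S = E(K, 19) = 0E; D5 ⊕ 0E = DB.
C[2]: S = E(K, 0E) = B6; 12 ⊕ B6 = A4.
C[3]: S = E(K, B6) = 73; 8C ⊕ 73 = FF.
C[4]: S = E(K, 73) = 5D; 4A ⊕ 5D = 17.

C[0] = E2, C[1] = DB, C[2] = A4, C[3] = FF, C[4] = 17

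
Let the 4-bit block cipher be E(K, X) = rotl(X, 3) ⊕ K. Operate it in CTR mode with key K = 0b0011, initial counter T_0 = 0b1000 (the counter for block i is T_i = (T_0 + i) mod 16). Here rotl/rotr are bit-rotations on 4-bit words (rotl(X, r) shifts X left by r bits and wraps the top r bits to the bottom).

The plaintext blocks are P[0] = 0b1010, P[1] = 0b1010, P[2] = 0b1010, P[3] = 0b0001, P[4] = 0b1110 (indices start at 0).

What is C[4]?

CTR encryption: S_i = E(K, T_i) where T_i is the counter for block i; C_i = P_i ⊕ S_i.
C[0]: T = 0b1000, S = E(K, T) = 0b0111; 0b1010 ⊕ 0b0111 = 0b1101.
C[1]: T = 0b1001, S = E(K, T) = 0b1111; 0b1010 ⊕ 0b1111 = 0b0101.
C[2]: T = 0b1010, S = E(K, T) = 0b0110; 0b1010 ⊕ 0b0110 = 0b1100.
C[3]: T = 0b1011, S = E(K, T) = 0b1110; 0b0001 ⊕ 0b1110 = 0b1111.
C[4]: T = 0b1100, S = E(K, T) = 0b0101; 0b1110 ⊕ 0b0101 = 0b1011.

C[4] = 0b1011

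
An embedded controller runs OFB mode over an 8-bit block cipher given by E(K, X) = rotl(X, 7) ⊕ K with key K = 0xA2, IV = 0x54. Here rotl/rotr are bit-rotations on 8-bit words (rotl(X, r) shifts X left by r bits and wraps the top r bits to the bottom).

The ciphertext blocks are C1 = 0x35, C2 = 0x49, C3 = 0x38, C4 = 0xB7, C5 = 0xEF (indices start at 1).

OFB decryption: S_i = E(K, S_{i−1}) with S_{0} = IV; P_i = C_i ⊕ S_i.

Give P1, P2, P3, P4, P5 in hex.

P1: S = E(K, 0x54) = 0x88; 0x35 ⊕ 0x88 = 0xBD.
P2: S = E(K, 0x88) = 0xE6; 0x49 ⊕ 0xE6 = 0xAF.
P3: S = E(K, 0xE6) = 0xD1; 0x38 ⊕ 0xD1 = 0xE9.
P4: S = E(K, 0xD1) = 0x4A; 0xB7 ⊕ 0x4A = 0xFD.
P5: S = E(K, 0x4A) = 0x87; 0xEF ⊕ 0x87 = 0x68.

P1 = 0xBD, P2 = 0xAF, P3 = 0xE9, P4 = 0xFD, P5 = 0x68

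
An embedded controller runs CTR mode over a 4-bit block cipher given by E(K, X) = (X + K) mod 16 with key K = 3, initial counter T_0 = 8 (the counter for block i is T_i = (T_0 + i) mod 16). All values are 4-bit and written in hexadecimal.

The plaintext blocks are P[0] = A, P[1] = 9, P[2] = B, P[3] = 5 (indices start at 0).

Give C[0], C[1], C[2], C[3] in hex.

CTR encryption: S_i = E(K, T_i) where T_i is the counter for block i; C_i = P_i ⊕ S_i.
C[0]: T = 8, S = E(K, T) = B; A ⊕ B = 1.
C[1]: T = 9, S = E(K, T) = C; 9 ⊕ C = 5.
C[2]: T = A, S = E(K, T) = D; B ⊕ D = 6.
C[3]: T = B, S = E(K, T) = E; 5 ⊕ E = B.

C[0] = 1, C[1] = 5, C[2] = 6, C[3] = B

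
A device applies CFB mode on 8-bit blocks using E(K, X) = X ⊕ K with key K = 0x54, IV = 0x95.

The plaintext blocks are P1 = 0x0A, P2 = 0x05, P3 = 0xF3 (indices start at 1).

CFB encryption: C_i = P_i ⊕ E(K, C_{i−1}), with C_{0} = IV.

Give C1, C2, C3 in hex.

C1 = 0xCB, C2 = 0x9A, C3 = 0x3D

C1: E(K, 0x95) = 0xC1; 0x0A ⊕ 0xC1 = 0xCB.
C2: E(K, 0xCB) = 0x9F; 0x05 ⊕ 0x9F = 0x9A.
C3: E(K, 0x9A) = 0xCE; 0xF3 ⊕ 0xCE = 0x3D.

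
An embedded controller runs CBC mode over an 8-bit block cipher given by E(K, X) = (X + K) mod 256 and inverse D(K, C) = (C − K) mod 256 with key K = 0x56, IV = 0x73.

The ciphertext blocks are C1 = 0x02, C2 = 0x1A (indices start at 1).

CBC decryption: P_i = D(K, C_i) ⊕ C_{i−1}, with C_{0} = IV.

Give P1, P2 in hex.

P1: D(K, 0x02) = 0xAC; 0xAC ⊕ 0x73 = 0xDF.
P2: D(K, 0x1A) = 0xC4; 0xC4 ⊕ 0x02 = 0xC6.

P1 = 0xDF, P2 = 0xC6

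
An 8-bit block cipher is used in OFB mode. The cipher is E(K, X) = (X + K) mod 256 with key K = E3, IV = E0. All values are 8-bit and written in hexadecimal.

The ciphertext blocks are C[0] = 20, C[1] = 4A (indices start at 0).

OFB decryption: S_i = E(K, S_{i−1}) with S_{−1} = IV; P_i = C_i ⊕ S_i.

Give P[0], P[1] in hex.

P[0]: S = E(K, E0) = C3; 20 ⊕ C3 = E3.
P[1]: S = E(K, C3) = A6; 4A ⊕ A6 = EC.

P[0] = E3, P[1] = EC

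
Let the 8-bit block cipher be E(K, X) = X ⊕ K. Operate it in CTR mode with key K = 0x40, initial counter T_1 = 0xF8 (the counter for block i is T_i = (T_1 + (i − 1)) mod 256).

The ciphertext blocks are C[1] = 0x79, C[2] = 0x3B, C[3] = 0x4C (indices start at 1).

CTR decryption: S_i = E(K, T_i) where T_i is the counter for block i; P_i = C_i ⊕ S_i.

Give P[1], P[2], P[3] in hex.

P[1]: T = 0xF8, S = E(K, T) = 0xB8; 0x79 ⊕ 0xB8 = 0xC1.
P[2]: T = 0xF9, S = E(K, T) = 0xB9; 0x3B ⊕ 0xB9 = 0x82.
P[3]: T = 0xFA, S = E(K, T) = 0xBA; 0x4C ⊕ 0xBA = 0xF6.

P[1] = 0xC1, P[2] = 0x82, P[3] = 0xF6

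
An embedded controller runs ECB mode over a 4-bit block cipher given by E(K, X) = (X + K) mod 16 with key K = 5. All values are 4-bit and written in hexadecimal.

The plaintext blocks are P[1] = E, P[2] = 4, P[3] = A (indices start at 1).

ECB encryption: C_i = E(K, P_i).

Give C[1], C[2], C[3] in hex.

C[1] = 3, C[2] = 9, C[3] = F

C[1]: E(K, E) = 3.
C[2]: E(K, 4) = 9.
C[3]: E(K, A) = F.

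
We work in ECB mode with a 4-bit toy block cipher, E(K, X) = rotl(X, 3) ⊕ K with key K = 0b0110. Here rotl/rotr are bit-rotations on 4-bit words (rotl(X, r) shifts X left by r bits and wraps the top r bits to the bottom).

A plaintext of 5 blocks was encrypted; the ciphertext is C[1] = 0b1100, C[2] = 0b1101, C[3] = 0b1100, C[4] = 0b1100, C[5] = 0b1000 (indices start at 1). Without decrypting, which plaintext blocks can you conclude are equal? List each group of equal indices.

P[1] = P[3] = P[4]

ECB encrypts each block independently with the same key, so equal ciphertext blocks imply equal plaintext blocks.
C[1] = C[3] = C[4] = 0b1100, so P[1] = P[3] = P[4].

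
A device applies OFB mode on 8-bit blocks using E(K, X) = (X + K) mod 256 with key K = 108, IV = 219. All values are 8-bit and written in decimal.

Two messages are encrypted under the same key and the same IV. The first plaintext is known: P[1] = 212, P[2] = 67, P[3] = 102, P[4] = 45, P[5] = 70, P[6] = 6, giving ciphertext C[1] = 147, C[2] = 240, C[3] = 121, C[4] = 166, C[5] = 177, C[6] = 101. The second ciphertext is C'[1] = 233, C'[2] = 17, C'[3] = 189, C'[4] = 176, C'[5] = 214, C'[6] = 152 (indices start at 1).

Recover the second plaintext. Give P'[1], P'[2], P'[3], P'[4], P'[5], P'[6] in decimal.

In OFB with a reused IV, both messages share the same keystream S_i, so C_i ⊕ C'_i = P_i ⊕ P'_i and thus P'_i = P_i ⊕ C_i ⊕ C'_i.
P'[1]: 212 ⊕ 147 ⊕ 233 = 174.
P'[2]: 67 ⊕ 240 ⊕ 17 = 162.
P'[3]: 102 ⊕ 121 ⊕ 189 = 162.
P'[4]: 45 ⊕ 166 ⊕ 176 = 59.
P'[5]: 70 ⊕ 177 ⊕ 214 = 33.
P'[6]: 6 ⊕ 101 ⊕ 152 = 251.

P'[1] = 174, P'[2] = 162, P'[3] = 162, P'[4] = 59, P'[5] = 33, P'[6] = 251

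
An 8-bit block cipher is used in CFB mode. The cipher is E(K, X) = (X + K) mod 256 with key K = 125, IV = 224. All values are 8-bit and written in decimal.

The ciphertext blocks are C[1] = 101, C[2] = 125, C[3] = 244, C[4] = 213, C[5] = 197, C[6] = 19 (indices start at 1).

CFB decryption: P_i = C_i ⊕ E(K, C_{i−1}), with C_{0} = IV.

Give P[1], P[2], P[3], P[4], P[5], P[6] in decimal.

P[1]: E(K, 224) = 93; 101 ⊕ 93 = 56.
P[2]: E(K, 101) = 226; 125 ⊕ 226 = 159.
P[3]: E(K, 125) = 250; 244 ⊕ 250 = 14.
P[4]: E(K, 244) = 113; 213 ⊕ 113 = 164.
P[5]: E(K, 213) = 82; 197 ⊕ 82 = 151.
P[6]: E(K, 197) = 66; 19 ⊕ 66 = 81.

P[1] = 56, P[2] = 159, P[3] = 14, P[4] = 164, P[5] = 151, P[6] = 81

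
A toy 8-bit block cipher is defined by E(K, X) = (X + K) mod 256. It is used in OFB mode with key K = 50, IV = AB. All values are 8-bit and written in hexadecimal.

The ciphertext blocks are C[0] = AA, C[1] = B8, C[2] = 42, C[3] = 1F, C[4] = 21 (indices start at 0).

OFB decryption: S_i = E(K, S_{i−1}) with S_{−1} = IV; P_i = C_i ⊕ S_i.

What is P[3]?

P[3] = F4

P[0]: S = E(K, AB) = FB; AA ⊕ FB = 51.
P[1]: S = E(K, FB) = 4B; B8 ⊕ 4B = F3.
P[2]: S = E(K, 4B) = 9B; 42 ⊕ 9B = D9.
P[3]: S = E(K, 9B) = EB; 1F ⊕ EB = F4.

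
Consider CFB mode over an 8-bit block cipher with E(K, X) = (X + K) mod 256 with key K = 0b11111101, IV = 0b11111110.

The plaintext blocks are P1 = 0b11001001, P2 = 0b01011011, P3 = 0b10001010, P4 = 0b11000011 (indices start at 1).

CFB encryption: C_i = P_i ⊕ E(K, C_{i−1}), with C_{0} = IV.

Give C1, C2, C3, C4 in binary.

C1 = 0b00110010, C2 = 0b01110100, C3 = 0b11111011, C4 = 0b00111011

C1: E(K, 0b11111110) = 0b11111011; 0b11001001 ⊕ 0b11111011 = 0b00110010.
C2: E(K, 0b00110010) = 0b00101111; 0b01011011 ⊕ 0b00101111 = 0b01110100.
C3: E(K, 0b01110100) = 0b01110001; 0b10001010 ⊕ 0b01110001 = 0b11111011.
C4: E(K, 0b11111011) = 0b11111000; 0b11000011 ⊕ 0b11111000 = 0b00111011.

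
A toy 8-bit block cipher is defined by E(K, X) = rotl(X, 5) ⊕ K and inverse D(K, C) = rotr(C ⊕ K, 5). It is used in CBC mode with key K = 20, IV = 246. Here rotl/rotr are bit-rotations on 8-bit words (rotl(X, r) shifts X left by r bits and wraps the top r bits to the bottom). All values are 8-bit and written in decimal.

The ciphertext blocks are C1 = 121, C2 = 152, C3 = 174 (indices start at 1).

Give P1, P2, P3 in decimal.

CBC decryption: P_i = D(K, C_i) ⊕ C_{i−1}, with C_{0} = IV.
P1: D(K, 121) = 107; 107 ⊕ 246 = 157.
P2: D(K, 152) = 100; 100 ⊕ 121 = 29.
P3: D(K, 174) = 213; 213 ⊕ 152 = 77.

P1 = 157, P2 = 29, P3 = 77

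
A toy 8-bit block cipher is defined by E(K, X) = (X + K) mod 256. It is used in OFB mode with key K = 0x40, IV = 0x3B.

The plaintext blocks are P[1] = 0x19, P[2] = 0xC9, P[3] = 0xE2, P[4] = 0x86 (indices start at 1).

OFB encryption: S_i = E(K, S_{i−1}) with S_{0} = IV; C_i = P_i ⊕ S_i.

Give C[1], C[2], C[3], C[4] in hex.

C[1] = 0x62, C[2] = 0x72, C[3] = 0x19, C[4] = 0xBD

C[1]: S = E(K, 0x3B) = 0x7B; 0x19 ⊕ 0x7B = 0x62.
C[2]: S = E(K, 0x7B) = 0xBB; 0xC9 ⊕ 0xBB = 0x72.
C[3]: S = E(K, 0xBB) = 0xFB; 0xE2 ⊕ 0xFB = 0x19.
C[4]: S = E(K, 0xFB) = 0x3B; 0x86 ⊕ 0x3B = 0xBD.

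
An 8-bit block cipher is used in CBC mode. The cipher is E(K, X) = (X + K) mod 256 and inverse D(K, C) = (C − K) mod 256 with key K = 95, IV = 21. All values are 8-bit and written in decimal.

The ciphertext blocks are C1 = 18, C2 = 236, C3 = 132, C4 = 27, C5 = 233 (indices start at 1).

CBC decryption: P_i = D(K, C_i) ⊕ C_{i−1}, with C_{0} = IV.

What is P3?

P3 = 201

P3: D(K, 132) = 37; 37 ⊕ 236 = 201.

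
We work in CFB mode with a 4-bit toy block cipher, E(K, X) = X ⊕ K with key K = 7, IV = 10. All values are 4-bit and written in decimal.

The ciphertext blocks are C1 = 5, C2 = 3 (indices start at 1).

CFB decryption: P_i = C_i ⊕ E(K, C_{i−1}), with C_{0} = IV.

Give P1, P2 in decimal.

P1: E(K, 10) = 13; 5 ⊕ 13 = 8.
P2: E(K, 5) = 2; 3 ⊕ 2 = 1.

P1 = 8, P2 = 1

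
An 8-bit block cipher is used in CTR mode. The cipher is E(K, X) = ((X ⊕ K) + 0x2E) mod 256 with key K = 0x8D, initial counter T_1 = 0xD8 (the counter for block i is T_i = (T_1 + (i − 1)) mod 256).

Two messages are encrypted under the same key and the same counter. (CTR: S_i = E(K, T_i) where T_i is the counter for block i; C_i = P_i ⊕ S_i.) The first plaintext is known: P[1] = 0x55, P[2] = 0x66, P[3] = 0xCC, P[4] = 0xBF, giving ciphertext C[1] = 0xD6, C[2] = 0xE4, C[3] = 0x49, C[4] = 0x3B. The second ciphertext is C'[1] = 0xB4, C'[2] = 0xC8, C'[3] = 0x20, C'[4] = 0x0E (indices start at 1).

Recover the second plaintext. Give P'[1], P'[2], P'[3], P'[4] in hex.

In CTR with a reused counter, both messages share the same keystream S_i, so C_i ⊕ C'_i = P_i ⊕ P'_i and thus P'_i = P_i ⊕ C_i ⊕ C'_i.
P'[1]: 0x55 ⊕ 0xD6 ⊕ 0xB4 = 0x37.
P'[2]: 0x66 ⊕ 0xE4 ⊕ 0xC8 = 0x4A.
P'[3]: 0xCC ⊕ 0x49 ⊕ 0x20 = 0xA5.
P'[4]: 0xBF ⊕ 0x3B ⊕ 0x0E = 0x8A.

P'[1] = 0x37, P'[2] = 0x4A, P'[3] = 0xA5, P'[4] = 0x8A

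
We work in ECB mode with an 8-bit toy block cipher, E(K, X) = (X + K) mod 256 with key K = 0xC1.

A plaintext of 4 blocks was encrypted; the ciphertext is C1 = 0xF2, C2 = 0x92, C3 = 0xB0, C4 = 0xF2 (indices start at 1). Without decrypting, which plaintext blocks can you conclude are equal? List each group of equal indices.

P1 = P4

ECB encrypts each block independently with the same key, so equal ciphertext blocks imply equal plaintext blocks.
C1 = C4 = 0xF2, so P1 = P4.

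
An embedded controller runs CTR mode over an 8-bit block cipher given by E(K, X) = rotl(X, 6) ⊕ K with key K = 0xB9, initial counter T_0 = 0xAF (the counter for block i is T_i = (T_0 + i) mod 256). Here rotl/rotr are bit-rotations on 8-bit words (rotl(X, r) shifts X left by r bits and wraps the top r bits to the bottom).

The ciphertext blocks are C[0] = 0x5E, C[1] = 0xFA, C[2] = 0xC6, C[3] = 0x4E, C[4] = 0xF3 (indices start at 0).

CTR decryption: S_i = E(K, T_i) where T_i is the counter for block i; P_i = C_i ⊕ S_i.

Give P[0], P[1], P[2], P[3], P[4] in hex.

P[0] = 0x0C, P[1] = 0x6F, P[2] = 0x13, P[3] = 0x5B, P[4] = 0xA6

P[0]: T = 0xAF, S = E(K, T) = 0x52; 0x5E ⊕ 0x52 = 0x0C.
P[1]: T = 0xB0, S = E(K, T) = 0x95; 0xFA ⊕ 0x95 = 0x6F.
P[2]: T = 0xB1, S = E(K, T) = 0xD5; 0xC6 ⊕ 0xD5 = 0x13.
P[3]: T = 0xB2, S = E(K, T) = 0x15; 0x4E ⊕ 0x15 = 0x5B.
P[4]: T = 0xB3, S = E(K, T) = 0x55; 0xF3 ⊕ 0x55 = 0xA6.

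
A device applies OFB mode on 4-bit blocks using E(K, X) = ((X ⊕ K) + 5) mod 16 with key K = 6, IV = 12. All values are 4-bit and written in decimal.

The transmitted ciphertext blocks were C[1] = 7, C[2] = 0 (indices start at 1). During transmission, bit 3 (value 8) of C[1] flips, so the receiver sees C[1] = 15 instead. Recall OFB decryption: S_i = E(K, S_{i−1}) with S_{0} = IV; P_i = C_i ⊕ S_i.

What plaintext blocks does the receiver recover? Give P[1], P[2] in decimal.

P[1] = 0, P[2] = 14

Only C[1] changed, to 15. In OFB, a change in C_i flips the same bit in P_i only; the keystream is unaffected. Decrypting the received ciphertext:
P[1]: S = E(K, 12) = 15; 15 ⊕ 15 = 0.
P[2]: S = E(K, 15) = 14; 0 ⊕ 14 = 14.
Blocks that differ from the original plaintext: P[1].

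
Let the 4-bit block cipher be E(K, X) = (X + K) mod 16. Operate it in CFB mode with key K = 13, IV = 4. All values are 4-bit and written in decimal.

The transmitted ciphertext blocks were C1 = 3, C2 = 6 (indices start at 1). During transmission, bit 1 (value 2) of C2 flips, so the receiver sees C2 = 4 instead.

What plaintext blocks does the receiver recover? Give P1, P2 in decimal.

P1 = 2, P2 = 4

CFB decryption: P_i = C_i ⊕ E(K, C_{i−1}), with C_{0} = IV.
Only C2 changed, to 4. In CFB, a change in C_i flips the same bit in P_i and garbles P_{i+1}. Decrypting the received ciphertext:
P1: E(K, 4) = 1; 3 ⊕ 1 = 2.
P2: E(K, 3) = 0; 4 ⊕ 0 = 4.
Blocks that differ from the original plaintext: P2.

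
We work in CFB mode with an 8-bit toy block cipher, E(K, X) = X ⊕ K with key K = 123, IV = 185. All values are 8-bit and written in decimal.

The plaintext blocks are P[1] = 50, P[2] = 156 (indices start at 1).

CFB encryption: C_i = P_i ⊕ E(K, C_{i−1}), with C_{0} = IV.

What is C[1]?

C[1]: E(K, 185) = 194; 50 ⊕ 194 = 240.

C[1] = 240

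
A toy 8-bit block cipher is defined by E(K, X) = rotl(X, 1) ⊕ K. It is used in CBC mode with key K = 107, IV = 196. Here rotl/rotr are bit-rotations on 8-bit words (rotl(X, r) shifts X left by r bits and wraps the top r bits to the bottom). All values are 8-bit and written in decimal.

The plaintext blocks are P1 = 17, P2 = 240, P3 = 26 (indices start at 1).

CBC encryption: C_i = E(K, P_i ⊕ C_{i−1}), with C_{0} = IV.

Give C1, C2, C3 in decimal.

C1 = 192, C2 = 11, C3 = 73

C1: P1 ⊕ 196 = 213; E(K, 213) = 192.
C2: P2 ⊕ 192 = 48; E(K, 48) = 11.
C3: P3 ⊕ 11 = 17; E(K, 17) = 73.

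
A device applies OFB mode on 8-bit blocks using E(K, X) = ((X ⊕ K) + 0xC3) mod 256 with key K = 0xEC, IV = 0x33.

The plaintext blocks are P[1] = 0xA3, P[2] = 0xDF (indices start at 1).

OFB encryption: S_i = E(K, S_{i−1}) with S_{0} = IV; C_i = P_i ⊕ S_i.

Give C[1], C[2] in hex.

C[1] = 0x01, C[2] = 0xCE

C[1]: S = E(K, 0x33) = 0xA2; 0xA3 ⊕ 0xA2 = 0x01.
C[2]: S = E(K, 0xA2) = 0x11; 0xDF ⊕ 0x11 = 0xCE.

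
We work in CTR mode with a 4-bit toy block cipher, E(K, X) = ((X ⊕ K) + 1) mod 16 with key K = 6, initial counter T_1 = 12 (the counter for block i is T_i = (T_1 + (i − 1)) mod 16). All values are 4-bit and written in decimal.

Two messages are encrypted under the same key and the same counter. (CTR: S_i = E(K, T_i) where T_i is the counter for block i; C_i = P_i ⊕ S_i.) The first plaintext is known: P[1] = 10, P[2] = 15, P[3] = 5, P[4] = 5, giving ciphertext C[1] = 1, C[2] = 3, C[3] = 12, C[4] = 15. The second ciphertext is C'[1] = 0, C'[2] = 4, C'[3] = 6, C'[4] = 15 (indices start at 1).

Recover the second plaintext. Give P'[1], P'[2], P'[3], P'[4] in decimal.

P'[1] = 11, P'[2] = 8, P'[3] = 15, P'[4] = 5

In CTR with a reused counter, both messages share the same keystream S_i, so C_i ⊕ C'_i = P_i ⊕ P'_i and thus P'_i = P_i ⊕ C_i ⊕ C'_i.
P'[1]: 10 ⊕ 1 ⊕ 0 = 11.
P'[2]: 15 ⊕ 3 ⊕ 4 = 8.
P'[3]: 5 ⊕ 12 ⊕ 6 = 15.
P'[4]: 5 ⊕ 15 ⊕ 15 = 5.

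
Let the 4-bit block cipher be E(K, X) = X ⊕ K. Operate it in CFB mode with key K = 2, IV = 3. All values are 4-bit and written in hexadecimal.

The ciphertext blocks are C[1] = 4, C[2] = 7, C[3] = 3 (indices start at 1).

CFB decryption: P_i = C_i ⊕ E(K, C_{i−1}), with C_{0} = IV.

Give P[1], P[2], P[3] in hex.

P[1] = 5, P[2] = 1, P[3] = 6

P[1]: E(K, 3) = 1; 4 ⊕ 1 = 5.
P[2]: E(K, 4) = 6; 7 ⊕ 6 = 1.
P[3]: E(K, 7) = 5; 3 ⊕ 5 = 6.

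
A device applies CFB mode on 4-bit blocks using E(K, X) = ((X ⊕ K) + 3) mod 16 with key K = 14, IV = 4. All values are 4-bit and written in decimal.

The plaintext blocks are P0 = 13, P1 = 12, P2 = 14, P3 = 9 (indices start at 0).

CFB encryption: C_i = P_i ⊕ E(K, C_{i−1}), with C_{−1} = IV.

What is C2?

C0: E(K, 4) = 13; 13 ⊕ 13 = 0.
C1: E(K, 0) = 1; 12 ⊕ 1 = 13.
C2: E(K, 13) = 6; 14 ⊕ 6 = 8.

C2 = 8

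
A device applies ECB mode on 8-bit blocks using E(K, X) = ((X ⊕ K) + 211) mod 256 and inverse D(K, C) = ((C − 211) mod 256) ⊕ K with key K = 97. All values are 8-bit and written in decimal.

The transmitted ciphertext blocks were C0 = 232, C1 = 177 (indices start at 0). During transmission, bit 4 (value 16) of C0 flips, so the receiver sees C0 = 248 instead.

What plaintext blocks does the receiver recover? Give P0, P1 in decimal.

P0 = 68, P1 = 191

ECB decryption: P_i = D(K, C_i).
Only C0 changed, to 248. In ECB, a change in C_i affects only P_i. Decrypting the received ciphertext:
P0: D(K, 248) = 68.
P1: D(K, 177) = 191.
Blocks that differ from the original plaintext: P0.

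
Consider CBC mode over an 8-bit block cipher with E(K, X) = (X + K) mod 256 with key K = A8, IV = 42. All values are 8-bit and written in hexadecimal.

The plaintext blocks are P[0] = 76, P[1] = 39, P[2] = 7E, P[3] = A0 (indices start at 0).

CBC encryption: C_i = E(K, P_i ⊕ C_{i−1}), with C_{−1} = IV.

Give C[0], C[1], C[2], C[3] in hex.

C[0]: P[0] ⊕ 42 = 34; E(K, 34) = DC.
C[1]: P[1] ⊕ DC = E5; E(K, E5) = 8D.
C[2]: P[2] ⊕ 8D = F3; E(K, F3) = 9B.
C[3]: P[3] ⊕ 9B = 3B; E(K, 3B) = E3.

C[0] = DC, C[1] = 8D, C[2] = 9B, C[3] = E3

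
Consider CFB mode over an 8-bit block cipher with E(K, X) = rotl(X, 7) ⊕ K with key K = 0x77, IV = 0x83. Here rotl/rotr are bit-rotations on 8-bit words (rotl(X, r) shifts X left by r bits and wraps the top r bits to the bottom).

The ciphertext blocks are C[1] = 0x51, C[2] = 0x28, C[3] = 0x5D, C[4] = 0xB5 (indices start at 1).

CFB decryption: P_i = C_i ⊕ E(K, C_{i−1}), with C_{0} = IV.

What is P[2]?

P[2]: E(K, 0x51) = 0xDF; 0x28 ⊕ 0xDF = 0xF7.

P[2] = 0xF7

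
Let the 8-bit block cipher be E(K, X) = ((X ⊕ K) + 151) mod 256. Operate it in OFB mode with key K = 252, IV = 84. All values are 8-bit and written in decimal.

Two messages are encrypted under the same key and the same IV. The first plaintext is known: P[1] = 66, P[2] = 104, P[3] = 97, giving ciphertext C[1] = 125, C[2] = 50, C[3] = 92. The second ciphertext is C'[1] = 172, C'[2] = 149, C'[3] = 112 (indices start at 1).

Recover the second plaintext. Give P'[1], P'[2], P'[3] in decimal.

In OFB with a reused IV, both messages share the same keystream S_i, so C_i ⊕ C'_i = P_i ⊕ P'_i and thus P'_i = P_i ⊕ C_i ⊕ C'_i.
P'[1]: 66 ⊕ 125 ⊕ 172 = 147.
P'[2]: 104 ⊕ 50 ⊕ 149 = 207.
P'[3]: 97 ⊕ 92 ⊕ 112 = 77.

P'[1] = 147, P'[2] = 207, P'[3] = 77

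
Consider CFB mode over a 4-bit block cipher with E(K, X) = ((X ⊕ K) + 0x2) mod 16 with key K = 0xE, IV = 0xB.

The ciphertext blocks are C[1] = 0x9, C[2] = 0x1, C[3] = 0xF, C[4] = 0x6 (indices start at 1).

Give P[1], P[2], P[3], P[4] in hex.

CFB decryption: P_i = C_i ⊕ E(K, C_{i−1}), with C_{0} = IV.
P[1]: E(K, 0xB) = 0x7; 0x9 ⊕ 0x7 = 0xE.
P[2]: E(K, 0x9) = 0x9; 0x1 ⊕ 0x9 = 0x8.
P[3]: E(K, 0x1) = 0x1; 0xF ⊕ 0x1 = 0xE.
P[4]: E(K, 0xF) = 0x3; 0x6 ⊕ 0x3 = 0x5.

P[1] = 0xE, P[2] = 0x8, P[3] = 0xE, P[4] = 0x5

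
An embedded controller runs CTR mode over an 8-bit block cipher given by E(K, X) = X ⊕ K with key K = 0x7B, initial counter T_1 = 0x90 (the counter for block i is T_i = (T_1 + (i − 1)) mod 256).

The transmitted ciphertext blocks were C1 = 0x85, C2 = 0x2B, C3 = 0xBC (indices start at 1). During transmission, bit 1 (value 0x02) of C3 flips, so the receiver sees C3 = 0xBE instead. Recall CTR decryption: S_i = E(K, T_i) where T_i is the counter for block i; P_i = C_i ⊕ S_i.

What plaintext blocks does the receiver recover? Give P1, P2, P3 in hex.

P1 = 0x6E, P2 = 0xC1, P3 = 0x57

Only C3 changed, to 0xBE. In CTR, a change in C_i flips the same bit in P_i only; the keystream is unaffected. Decrypting the received ciphertext:
P1: T = 0x90, S = E(K, T) = 0xEB; 0x85 ⊕ 0xEB = 0x6E.
P2: T = 0x91, S = E(K, T) = 0xEA; 0x2B ⊕ 0xEA = 0xC1.
P3: T = 0x92, S = E(K, T) = 0xE9; 0xBE ⊕ 0xE9 = 0x57.
Blocks that differ from the original plaintext: P3.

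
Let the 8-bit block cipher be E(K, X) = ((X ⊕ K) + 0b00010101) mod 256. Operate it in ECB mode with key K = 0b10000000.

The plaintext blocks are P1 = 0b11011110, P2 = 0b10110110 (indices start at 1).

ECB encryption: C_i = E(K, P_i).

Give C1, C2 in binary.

C1 = 0b01110011, C2 = 0b01001011

C1: E(K, 0b11011110) = 0b01110011.
C2: E(K, 0b10110110) = 0b01001011.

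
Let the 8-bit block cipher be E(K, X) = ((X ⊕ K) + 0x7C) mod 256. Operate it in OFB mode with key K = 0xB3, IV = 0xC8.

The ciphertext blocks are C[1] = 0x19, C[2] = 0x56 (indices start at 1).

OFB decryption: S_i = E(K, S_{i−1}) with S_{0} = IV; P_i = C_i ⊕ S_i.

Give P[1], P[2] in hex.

P[1]: S = E(K, 0xC8) = 0xF7; 0x19 ⊕ 0xF7 = 0xEE.
P[2]: S = E(K, 0xF7) = 0xC0; 0x56 ⊕ 0xC0 = 0x96.

P[1] = 0xEE, P[2] = 0x96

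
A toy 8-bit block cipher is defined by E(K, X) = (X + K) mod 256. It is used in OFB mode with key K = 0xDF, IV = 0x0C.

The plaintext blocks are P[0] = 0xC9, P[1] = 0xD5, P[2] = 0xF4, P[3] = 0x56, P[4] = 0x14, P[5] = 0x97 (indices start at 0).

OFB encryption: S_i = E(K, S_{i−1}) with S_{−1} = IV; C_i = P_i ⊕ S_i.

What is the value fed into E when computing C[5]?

C[0]: S = E(K, 0x0C) = 0xEB; 0xC9 ⊕ 0xEB = 0x22.
C[1]: S = E(K, 0xEB) = 0xCA; 0xD5 ⊕ 0xCA = 0x1F.
C[2]: S = E(K, 0xCA) = 0xA9; 0xF4 ⊕ 0xA9 = 0x5D.
C[3]: S = E(K, 0xA9) = 0x88; 0x56 ⊕ 0x88 = 0xDE.
C[4]: S = E(K, 0x88) = 0x67; 0x14 ⊕ 0x67 = 0x73.
C[5]: S = E(K, 0x67) = 0x46; 0x97 ⊕ 0x46 = 0xD1.
So the input to E for block [5] is 0x67.

0x67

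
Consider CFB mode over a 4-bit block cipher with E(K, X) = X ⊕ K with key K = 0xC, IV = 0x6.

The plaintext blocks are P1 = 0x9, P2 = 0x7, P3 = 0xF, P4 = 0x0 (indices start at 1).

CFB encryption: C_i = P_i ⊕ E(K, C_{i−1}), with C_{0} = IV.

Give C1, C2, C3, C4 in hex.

C1: E(K, 0x6) = 0xA; 0x9 ⊕ 0xA = 0x3.
C2: E(K, 0x3) = 0xF; 0x7 ⊕ 0xF = 0x8.
C3: E(K, 0x8) = 0x4; 0xF ⊕ 0x4 = 0xB.
C4: E(K, 0xB) = 0x7; 0x0 ⊕ 0x7 = 0x7.

C1 = 0x3, C2 = 0x8, C3 = 0xB, C4 = 0x7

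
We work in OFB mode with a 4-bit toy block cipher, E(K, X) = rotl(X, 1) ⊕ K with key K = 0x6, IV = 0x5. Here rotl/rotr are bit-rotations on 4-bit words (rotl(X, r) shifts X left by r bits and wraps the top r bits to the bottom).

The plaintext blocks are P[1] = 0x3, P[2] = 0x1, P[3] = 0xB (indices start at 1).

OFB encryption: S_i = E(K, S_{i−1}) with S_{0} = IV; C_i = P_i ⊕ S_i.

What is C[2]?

C[2] = 0xE

C[1]: S = E(K, 0x5) = 0xC; 0x3 ⊕ 0xC = 0xF.
C[2]: S = E(K, 0xC) = 0xF; 0x1 ⊕ 0xF = 0xE.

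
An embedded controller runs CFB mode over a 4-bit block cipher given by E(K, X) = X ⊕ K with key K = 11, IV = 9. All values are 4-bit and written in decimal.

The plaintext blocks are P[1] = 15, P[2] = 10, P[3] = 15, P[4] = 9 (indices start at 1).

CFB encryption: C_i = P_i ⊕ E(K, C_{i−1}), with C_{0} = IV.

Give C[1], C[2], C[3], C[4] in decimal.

C[1]: E(K, 9) = 2; 15 ⊕ 2 = 13.
C[2]: E(K, 13) = 6; 10 ⊕ 6 = 12.
C[3]: E(K, 12) = 7; 15 ⊕ 7 = 8.
C[4]: E(K, 8) = 3; 9 ⊕ 3 = 10.

C[1] = 13, C[2] = 12, C[3] = 8, C[4] = 10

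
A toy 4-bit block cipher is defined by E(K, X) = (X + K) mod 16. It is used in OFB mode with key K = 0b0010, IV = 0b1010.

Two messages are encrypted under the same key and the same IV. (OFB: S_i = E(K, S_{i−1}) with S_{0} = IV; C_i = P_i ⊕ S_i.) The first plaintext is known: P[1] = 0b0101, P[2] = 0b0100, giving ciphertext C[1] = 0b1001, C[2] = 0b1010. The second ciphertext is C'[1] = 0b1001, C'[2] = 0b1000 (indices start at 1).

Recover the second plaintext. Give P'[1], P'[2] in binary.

P'[1] = 0b0101, P'[2] = 0b0110

In OFB with a reused IV, both messages share the same keystream S_i, so C_i ⊕ C'_i = P_i ⊕ P'_i and thus P'_i = P_i ⊕ C_i ⊕ C'_i.
P'[1]: 0b0101 ⊕ 0b1001 ⊕ 0b1001 = 0b0101.
P'[2]: 0b0100 ⊕ 0b1010 ⊕ 0b1000 = 0b0110.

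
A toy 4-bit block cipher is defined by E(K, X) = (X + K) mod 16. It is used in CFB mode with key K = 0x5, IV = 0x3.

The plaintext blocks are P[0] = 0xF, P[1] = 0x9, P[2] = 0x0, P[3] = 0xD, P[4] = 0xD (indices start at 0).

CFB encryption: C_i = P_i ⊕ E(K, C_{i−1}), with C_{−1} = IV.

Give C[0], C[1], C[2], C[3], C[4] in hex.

C[0]: E(K, 0x3) = 0x8; 0xF ⊕ 0x8 = 0x7.
C[1]: E(K, 0x7) = 0xC; 0x9 ⊕ 0xC = 0x5.
C[2]: E(K, 0x5) = 0xA; 0x0 ⊕ 0xA = 0xA.
C[3]: E(K, 0xA) = 0xF; 0xD ⊕ 0xF = 0x2.
C[4]: E(K, 0x2) = 0x7; 0xD ⊕ 0x7 = 0xA.

C[0] = 0x7, C[1] = 0x5, C[2] = 0xA, C[3] = 0x2, C[4] = 0xA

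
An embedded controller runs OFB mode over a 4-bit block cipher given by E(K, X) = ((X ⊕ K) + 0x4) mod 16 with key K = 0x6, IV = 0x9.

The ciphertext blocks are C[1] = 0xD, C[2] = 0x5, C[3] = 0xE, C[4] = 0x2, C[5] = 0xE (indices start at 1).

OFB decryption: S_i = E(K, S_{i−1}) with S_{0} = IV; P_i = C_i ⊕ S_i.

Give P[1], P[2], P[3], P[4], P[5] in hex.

P[1]: S = E(K, 0x9) = 0x3; 0xD ⊕ 0x3 = 0xE.
P[2]: S = E(K, 0x3) = 0x9; 0x5 ⊕ 0x9 = 0xC.
P[3]: S = E(K, 0x9) = 0x3; 0xE ⊕ 0x3 = 0xD.
P[4]: S = E(K, 0x3) = 0x9; 0x2 ⊕ 0x9 = 0xB.
P[5]: S = E(K, 0x9) = 0x3; 0xE ⊕ 0x3 = 0xD.

P[1] = 0xE, P[2] = 0xC, P[3] = 0xD, P[4] = 0xB, P[5] = 0xD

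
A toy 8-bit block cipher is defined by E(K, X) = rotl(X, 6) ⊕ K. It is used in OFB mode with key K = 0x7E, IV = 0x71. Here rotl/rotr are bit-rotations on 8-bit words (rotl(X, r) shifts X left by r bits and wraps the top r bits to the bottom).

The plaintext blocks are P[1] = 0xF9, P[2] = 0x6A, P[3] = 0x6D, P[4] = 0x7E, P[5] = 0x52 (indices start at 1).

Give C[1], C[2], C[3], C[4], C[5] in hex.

C[1] = 0xDB, C[2] = 0x9C, C[3] = 0xAE, C[4] = 0xF0, C[5] = 0x8F

OFB encryption: S_i = E(K, S_{i−1}) with S_{0} = IV; C_i = P_i ⊕ S_i.
C[1]: S = E(K, 0x71) = 0x22; 0xF9 ⊕ 0x22 = 0xDB.
C[2]: S = E(K, 0x22) = 0xF6; 0x6A ⊕ 0xF6 = 0x9C.
C[3]: S = E(K, 0xF6) = 0xC3; 0x6D ⊕ 0xC3 = 0xAE.
C[4]: S = E(K, 0xC3) = 0x8E; 0x7E ⊕ 0x8E = 0xF0.
C[5]: S = E(K, 0x8E) = 0xDD; 0x52 ⊕ 0xDD = 0x8F.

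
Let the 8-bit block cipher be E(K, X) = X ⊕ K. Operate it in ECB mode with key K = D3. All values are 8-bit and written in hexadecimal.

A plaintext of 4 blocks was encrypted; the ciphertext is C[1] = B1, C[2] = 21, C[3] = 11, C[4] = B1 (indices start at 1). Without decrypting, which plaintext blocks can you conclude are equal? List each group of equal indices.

P[1] = P[4]

ECB encrypts each block independently with the same key, so equal ciphertext blocks imply equal plaintext blocks.
C[1] = C[4] = B1, so P[1] = P[4].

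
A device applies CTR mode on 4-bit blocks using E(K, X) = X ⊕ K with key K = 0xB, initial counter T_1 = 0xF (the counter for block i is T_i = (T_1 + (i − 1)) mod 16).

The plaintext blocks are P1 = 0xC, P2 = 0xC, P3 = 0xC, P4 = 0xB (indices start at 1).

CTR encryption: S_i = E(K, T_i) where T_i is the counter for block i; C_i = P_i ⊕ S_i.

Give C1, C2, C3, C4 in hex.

C1: T = 0xF, S = E(K, T) = 0x4; 0xC ⊕ 0x4 = 0x8.
C2: T = 0x0, S = E(K, T) = 0xB; 0xC ⊕ 0xB = 0x7.
C3: T = 0x1, S = E(K, T) = 0xA; 0xC ⊕ 0xA = 0x6.
C4: T = 0x2, S = E(K, T) = 0x9; 0xB ⊕ 0x9 = 0x2.

C1 = 0x8, C2 = 0x7, C3 = 0x6, C4 = 0x2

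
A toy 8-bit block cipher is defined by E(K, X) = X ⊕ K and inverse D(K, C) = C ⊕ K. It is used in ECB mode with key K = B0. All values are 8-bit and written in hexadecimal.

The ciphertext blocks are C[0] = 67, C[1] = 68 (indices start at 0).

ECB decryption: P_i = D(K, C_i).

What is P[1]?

P[1]: D(K, 68) = D8.

P[1] = D8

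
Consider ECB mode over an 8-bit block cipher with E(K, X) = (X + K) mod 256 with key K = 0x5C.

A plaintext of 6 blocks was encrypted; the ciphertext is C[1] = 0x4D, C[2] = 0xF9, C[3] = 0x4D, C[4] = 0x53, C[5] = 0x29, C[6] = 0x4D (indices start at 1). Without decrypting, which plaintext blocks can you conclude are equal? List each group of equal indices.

ECB encrypts each block independently with the same key, so equal ciphertext blocks imply equal plaintext blocks.
C[1] = C[3] = C[6] = 0x4D, so P[1] = P[3] = P[6].

P[1] = P[3] = P[6]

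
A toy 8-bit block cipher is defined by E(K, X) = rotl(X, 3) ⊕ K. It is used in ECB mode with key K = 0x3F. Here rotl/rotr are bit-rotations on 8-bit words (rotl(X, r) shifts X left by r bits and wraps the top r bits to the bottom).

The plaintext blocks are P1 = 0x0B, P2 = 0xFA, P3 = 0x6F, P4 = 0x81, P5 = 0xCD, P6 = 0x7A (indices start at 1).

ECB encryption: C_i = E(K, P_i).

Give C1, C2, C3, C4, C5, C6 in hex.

C1 = 0x67, C2 = 0xE8, C3 = 0x44, C4 = 0x33, C5 = 0x51, C6 = 0xEC

C1: E(K, 0x0B) = 0x67.
C2: E(K, 0xFA) = 0xE8.
C3: E(K, 0x6F) = 0x44.
C4: E(K, 0x81) = 0x33.
C5: E(K, 0xCD) = 0x51.
C6: E(K, 0x7A) = 0xEC.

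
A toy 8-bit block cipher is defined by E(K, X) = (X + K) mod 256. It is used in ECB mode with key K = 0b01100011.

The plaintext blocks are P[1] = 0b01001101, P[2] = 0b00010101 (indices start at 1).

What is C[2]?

C[2] = 0b01111000

ECB encryption: C_i = E(K, P_i).
C[2]: E(K, 0b00010101) = 0b01111000.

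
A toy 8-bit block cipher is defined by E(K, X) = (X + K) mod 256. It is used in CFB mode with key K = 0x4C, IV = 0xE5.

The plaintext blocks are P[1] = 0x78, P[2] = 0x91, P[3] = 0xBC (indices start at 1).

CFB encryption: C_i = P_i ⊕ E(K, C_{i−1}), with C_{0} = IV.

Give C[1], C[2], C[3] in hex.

C[1] = 0x49, C[2] = 0x04, C[3] = 0xEC

C[1]: E(K, 0xE5) = 0x31; 0x78 ⊕ 0x31 = 0x49.
C[2]: E(K, 0x49) = 0x95; 0x91 ⊕ 0x95 = 0x04.
C[3]: E(K, 0x04) = 0x50; 0xBC ⊕ 0x50 = 0xEC.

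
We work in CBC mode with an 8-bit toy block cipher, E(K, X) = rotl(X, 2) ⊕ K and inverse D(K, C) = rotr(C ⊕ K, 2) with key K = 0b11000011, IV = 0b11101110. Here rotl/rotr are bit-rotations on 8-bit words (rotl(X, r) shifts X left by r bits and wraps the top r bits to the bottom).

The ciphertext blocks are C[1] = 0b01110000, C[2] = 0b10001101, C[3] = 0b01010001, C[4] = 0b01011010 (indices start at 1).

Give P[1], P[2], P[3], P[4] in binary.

CBC decryption: P_i = D(K, C_i) ⊕ C_{i−1}, with C_{0} = IV.
P[1]: D(K, 0b01110000) = 0b11101100; 0b11101100 ⊕ 0b11101110 = 0b00000010.
P[2]: D(K, 0b10001101) = 0b10010011; 0b10010011 ⊕ 0b01110000 = 0b11100011.
P[3]: D(K, 0b01010001) = 0b10100100; 0b10100100 ⊕ 0b10001101 = 0b00101001.
P[4]: D(K, 0b01011010) = 0b01100110; 0b01100110 ⊕ 0b01010001 = 0b00110111.

P[1] = 0b00000010, P[2] = 0b11100011, P[3] = 0b00101001, P[4] = 0b00110111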